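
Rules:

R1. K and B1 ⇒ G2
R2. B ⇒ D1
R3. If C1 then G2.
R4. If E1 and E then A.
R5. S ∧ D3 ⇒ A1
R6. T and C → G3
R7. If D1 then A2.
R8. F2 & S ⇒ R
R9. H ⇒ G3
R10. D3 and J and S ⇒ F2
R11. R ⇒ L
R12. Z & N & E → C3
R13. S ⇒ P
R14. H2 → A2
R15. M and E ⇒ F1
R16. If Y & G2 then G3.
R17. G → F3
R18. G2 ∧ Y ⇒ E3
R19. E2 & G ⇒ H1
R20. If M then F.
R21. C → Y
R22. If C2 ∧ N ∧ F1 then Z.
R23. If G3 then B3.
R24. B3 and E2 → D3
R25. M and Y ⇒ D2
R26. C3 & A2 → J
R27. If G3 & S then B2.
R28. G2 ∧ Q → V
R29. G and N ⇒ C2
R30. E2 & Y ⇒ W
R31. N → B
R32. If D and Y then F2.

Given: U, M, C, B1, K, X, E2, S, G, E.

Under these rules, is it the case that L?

No

Forward chaining from the given facts derives: G2, P, F1, F3, H1, F, Y, D2, W, G3, E3, B3, D3, B2, A1.
The only rule concluding L is R11, which needs R; that is never established.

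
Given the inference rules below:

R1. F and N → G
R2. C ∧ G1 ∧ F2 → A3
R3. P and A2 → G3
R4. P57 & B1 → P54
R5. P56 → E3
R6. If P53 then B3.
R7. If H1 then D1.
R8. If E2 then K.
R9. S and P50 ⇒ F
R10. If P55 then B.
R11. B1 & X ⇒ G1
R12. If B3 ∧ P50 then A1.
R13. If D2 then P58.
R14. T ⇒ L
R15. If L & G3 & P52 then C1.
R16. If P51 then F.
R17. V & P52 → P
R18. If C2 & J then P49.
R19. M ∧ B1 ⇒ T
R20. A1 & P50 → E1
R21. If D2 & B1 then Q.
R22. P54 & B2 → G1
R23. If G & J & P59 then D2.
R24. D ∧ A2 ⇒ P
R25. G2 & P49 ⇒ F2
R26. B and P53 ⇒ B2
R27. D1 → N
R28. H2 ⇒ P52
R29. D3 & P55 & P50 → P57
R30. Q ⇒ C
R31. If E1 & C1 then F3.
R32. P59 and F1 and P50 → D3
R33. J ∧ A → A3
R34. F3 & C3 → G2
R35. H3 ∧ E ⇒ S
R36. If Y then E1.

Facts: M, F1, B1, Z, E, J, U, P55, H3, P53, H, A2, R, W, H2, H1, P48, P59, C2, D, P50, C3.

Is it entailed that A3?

Yes

B3  (by R6: P53)
D1  (by R7: H1)
B  (by R10: P55)
A1  (by R12: B3, P50)
P49  (by R18: C2, J)
T  (by R19: M, B1)
E1  (by R20: A1, P50)
P  (by R24: D, A2)
B2  (by R26: B, P53)
N  (by R27: D1)
P52  (by R28: H2)
D3  (by R32: P59, F1, P50)
S  (by R35: H3, E)
G3  (by R3: P, A2)
F  (by R9: S, P50)
L  (by R14: T)
C1  (by R15: L, G3, P52)
P57  (by R29: D3, P55, P50)
F3  (by R31: E1, C1)
G2  (by R34: F3, C3)
G  (by R1: F, N)
P54  (by R4: P57, B1)
G1  (by R22: P54, B2)
D2  (by R23: G, J, P59)
F2  (by R25: G2, P49)
Q  (by R21: D2, B1)
C  (by R30: Q)
A3  (by R2: C, G1, F2)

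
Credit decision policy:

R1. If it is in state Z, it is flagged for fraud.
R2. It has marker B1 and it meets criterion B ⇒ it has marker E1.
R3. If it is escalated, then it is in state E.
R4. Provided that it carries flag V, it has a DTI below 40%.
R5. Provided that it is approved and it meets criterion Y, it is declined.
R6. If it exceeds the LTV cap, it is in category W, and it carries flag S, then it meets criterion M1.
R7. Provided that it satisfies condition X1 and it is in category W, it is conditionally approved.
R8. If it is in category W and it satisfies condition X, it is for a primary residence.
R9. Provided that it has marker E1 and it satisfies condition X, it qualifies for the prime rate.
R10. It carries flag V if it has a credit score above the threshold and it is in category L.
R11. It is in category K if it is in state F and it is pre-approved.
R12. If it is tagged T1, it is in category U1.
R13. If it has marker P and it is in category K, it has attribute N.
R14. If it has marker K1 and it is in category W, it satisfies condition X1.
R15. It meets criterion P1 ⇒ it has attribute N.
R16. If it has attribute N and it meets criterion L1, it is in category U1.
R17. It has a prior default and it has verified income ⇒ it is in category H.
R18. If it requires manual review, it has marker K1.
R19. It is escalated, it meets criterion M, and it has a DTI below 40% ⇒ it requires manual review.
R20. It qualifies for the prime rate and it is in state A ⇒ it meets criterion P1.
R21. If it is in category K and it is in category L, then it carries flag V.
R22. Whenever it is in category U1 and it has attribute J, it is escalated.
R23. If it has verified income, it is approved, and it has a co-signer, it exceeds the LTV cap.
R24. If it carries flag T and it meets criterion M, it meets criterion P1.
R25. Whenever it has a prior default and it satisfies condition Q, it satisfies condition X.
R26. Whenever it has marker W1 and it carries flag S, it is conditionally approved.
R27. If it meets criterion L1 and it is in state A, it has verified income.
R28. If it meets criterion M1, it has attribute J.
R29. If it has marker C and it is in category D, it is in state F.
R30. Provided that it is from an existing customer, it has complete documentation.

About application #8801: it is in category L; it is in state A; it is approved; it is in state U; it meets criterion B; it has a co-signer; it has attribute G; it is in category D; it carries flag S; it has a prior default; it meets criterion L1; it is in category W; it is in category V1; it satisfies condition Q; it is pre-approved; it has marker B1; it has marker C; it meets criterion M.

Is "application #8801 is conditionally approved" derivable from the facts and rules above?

By R2 (it has marker B1, it meets criterion B): it has marker E1.
By R25 (it has a prior default, it satisfies condition Q): it satisfies condition X.
By R27 (it meets criterion L1, it is in state A): it has verified income.
By R29 (it has marker C, it is in category D): it is in state F.
By R9 (it has marker E1, it satisfies condition X): it qualifies for the prime rate.
By R11 (it is in state F, it is pre-approved): it is in category K.
By R20 (it qualifies for the prime rate, it is in state A): it meets criterion P1.
By R21 (it is in category K, it is in category L): it carries flag V.
By R23 (it has verified income, it is approved, it has a co-signer): it exceeds the LTV cap.
By R4 (it carries flag V): it has a DTI below 40%.
By R6 (it exceeds the LTV cap, it is in category W, it carries flag S): it meets criterion M1.
By R15 (it meets criterion P1): it has attribute N.
By R16 (it has attribute N, it meets criterion L1): it is in category U1.
By R28 (it meets criterion M1): it has attribute J.
By R22 (it is in category U1, it has attribute J): it is escalated.
By R19 (it is escalated, it meets criterion M, it has a DTI below 40%): it requires manual review.
By R18 (it requires manual review): it has marker K1.
By R14 (it has marker K1, it is in category W): it satisfies condition X1.
By R7 (it satisfies condition X1, it is in category W): it is conditionally approved.

Yes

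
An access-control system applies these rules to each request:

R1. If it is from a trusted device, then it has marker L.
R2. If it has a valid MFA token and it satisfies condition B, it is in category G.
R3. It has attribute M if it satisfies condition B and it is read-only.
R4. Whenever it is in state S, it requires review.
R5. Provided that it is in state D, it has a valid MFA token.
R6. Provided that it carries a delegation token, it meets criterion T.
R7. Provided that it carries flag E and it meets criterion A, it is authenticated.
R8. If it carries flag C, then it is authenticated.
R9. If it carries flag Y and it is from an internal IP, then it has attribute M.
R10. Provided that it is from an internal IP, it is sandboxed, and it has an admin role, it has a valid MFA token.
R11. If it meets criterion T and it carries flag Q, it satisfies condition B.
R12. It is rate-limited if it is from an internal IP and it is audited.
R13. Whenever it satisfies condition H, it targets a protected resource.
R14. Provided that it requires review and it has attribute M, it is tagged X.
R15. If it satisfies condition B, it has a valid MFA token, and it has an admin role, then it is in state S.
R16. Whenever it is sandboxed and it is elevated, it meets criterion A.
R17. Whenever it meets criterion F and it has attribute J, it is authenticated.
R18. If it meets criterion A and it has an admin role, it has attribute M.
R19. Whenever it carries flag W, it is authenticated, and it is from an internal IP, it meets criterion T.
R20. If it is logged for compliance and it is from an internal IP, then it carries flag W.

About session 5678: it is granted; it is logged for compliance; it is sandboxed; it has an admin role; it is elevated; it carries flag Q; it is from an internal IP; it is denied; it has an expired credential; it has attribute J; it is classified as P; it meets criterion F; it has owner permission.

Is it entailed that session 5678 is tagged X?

Yes

By R10 (it is from an internal IP, it is sandboxed, it has an admin role): it has a valid MFA token.
By R16 (it is sandboxed, it is elevated): it meets criterion A.
By R17 (it meets criterion F, it has attribute J): it is authenticated.
By R18 (it meets criterion A, it has an admin role): it has attribute M.
By R20 (it is logged for compliance, it is from an internal IP): it carries flag W.
By R19 (it carries flag W, it is authenticated, it is from an internal IP): it meets criterion T.
By R11 (it meets criterion T, it carries flag Q): it satisfies condition B.
By R15 (it satisfies condition B, it has a valid MFA token, it has an admin role): it is in state S.
By R4 (it is in state S): it requires review.
By R14 (it requires review, it has attribute M): it is tagged X.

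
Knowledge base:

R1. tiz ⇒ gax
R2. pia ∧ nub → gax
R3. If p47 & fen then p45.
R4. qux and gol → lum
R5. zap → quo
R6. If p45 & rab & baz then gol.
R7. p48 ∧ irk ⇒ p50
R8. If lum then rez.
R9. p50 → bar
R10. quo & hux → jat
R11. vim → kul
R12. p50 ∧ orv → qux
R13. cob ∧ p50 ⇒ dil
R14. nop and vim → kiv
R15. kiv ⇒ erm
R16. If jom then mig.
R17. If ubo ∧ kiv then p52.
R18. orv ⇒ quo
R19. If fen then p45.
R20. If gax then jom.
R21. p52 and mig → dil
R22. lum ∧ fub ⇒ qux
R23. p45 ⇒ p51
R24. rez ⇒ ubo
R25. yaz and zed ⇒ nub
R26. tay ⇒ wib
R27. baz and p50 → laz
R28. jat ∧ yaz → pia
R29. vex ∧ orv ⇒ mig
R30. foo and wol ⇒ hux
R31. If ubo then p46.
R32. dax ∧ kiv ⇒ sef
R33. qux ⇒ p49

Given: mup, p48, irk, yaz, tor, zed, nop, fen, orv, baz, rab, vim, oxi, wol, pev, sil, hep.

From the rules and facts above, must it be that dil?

Forward chaining from the given facts derives: p50, bar, kul, qux, kiv, erm, quo, p45, p51, nub, laz, p49, gol, lum, rez, ubo, p46, p52.
Rules concluding dil: R13 needs cob; R21 needs mig — none of these are established.

No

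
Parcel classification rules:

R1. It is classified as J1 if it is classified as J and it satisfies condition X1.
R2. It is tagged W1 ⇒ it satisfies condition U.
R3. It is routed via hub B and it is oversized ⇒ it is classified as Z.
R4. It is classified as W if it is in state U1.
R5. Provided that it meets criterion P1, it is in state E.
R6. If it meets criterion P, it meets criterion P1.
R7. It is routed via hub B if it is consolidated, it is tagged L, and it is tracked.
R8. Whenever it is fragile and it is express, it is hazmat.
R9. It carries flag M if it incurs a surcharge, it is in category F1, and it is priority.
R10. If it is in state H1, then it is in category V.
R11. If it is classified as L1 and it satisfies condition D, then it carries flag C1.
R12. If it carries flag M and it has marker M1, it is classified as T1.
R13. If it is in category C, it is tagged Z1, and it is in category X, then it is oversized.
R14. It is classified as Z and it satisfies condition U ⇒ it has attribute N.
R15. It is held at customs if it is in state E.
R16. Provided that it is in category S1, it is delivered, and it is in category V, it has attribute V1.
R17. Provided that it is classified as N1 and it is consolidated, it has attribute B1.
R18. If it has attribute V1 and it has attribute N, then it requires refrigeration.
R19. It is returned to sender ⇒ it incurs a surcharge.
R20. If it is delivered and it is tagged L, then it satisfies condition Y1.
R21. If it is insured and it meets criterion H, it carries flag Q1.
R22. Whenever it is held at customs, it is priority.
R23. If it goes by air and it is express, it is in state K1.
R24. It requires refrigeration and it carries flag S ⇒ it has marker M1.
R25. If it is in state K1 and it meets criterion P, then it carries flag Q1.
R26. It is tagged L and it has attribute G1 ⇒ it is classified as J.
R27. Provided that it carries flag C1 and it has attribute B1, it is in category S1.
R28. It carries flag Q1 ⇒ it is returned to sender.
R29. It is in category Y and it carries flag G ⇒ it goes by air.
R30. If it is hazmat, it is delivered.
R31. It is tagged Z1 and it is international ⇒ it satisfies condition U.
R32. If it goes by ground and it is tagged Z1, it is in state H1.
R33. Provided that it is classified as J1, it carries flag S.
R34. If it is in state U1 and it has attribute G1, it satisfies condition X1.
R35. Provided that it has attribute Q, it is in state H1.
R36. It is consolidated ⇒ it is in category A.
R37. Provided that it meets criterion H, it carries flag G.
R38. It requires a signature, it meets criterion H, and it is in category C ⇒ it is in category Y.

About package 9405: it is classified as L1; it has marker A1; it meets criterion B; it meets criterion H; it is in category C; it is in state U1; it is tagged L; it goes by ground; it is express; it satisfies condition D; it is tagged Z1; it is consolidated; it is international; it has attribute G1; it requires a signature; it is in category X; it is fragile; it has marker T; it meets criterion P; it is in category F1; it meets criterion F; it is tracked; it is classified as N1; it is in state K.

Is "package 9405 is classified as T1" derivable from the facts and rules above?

By R6 (it meets criterion P): it meets criterion P1.
By R7 (it is consolidated, it is tagged L, it is tracked): it is routed via hub B.
By R8 (it is fragile, it is express): it is hazmat.
By R11 (it is classified as L1, it satisfies condition D): it carries flag C1.
By R13 (it is in category C, it is tagged Z1, it is in category X): it is oversized.
By R17 (it is classified as N1, it is consolidated): it has attribute B1.
By R26 (it is tagged L, it has attribute G1): it is classified as J.
By R27 (it carries flag C1, it has attribute B1): it is in category S1.
By R30 (it is hazmat): it is delivered.
By R31 (it is tagged Z1, it is international): it satisfies condition U.
By R32 (it goes by ground, it is tagged Z1): it is in state H1.
By R34 (it is in state U1, it has attribute G1): it satisfies condition X1.
By R37 (it meets criterion H): it carries flag G.
By R38 (it requires a signature, it meets criterion H, it is in category C): it is in category Y.
By R1 (it is classified as J, it satisfies condition X1): it is classified as J1.
By R3 (it is routed via hub B, it is oversized): it is classified as Z.
By R5 (it meets criterion P1): it is in state E.
By R10 (it is in state H1): it is in category V.
By R14 (it is classified as Z, it satisfies condition U): it has attribute N.
By R15 (it is in state E): it is held at customs.
By R16 (it is in category S1, it is delivered, it is in category V): it has attribute V1.
By R18 (it has attribute V1, it has attribute N): it requires refrigeration.
By R22 (it is held at customs): it is priority.
By R29 (it is in category Y, it carries flag G): it goes by air.
By R33 (it is classified as J1): it carries flag S.
By R23 (it goes by air, it is express): it is in state K1.
By R24 (it requires refrigeration, it carries flag S): it has marker M1.
By R25 (it is in state K1, it meets criterion P): it carries flag Q1.
By R28 (it carries flag Q1): it is returned to sender.
By R19 (it is returned to sender): it incurs a surcharge.
By R9 (it incurs a surcharge, it is in category F1, it is priority): it carries flag M.
By R12 (it carries flag M, it has marker M1): it is classified as T1.

Yes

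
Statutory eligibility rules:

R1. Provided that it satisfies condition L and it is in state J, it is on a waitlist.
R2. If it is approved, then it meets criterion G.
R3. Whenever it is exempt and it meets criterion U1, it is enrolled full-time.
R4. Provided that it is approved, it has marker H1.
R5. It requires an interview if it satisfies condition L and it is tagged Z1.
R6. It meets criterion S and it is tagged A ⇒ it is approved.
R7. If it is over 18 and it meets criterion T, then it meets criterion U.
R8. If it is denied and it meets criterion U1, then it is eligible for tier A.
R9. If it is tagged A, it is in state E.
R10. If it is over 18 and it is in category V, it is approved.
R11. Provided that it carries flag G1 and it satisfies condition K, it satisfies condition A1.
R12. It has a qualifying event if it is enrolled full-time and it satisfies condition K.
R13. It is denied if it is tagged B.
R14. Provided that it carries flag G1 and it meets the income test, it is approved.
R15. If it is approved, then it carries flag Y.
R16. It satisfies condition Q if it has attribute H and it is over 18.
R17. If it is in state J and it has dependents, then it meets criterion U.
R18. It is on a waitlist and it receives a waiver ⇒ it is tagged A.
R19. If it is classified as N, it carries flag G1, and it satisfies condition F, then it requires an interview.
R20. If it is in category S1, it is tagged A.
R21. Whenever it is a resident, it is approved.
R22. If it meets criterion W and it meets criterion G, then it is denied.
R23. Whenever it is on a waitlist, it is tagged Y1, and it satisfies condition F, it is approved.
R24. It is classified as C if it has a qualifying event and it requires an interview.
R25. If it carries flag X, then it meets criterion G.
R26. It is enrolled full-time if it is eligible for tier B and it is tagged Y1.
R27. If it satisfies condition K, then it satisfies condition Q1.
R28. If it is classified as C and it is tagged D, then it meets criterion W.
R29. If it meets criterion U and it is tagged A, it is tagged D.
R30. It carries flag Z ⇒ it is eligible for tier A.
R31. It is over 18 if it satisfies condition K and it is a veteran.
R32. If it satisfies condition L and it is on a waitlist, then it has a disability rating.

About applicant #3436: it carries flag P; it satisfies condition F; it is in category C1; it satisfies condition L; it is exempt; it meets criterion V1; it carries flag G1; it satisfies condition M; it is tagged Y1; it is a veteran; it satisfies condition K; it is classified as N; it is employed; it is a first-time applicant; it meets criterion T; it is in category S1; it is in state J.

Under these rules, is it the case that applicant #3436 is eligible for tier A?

No

Forward chaining from the given facts derives: is on a waitlist, satisfies condition A1, requires an interview, is tagged A, is approved, satisfies condition Q1, is over 18, has a disability rating, meets criterion G, has marker H1, meets criterion U, is in state E, carries flag Y, is tagged D.
Rules concluding "it is eligible for tier A": R8 needs "it is denied"; R30 needs "it carries flag Z" — none of these are established.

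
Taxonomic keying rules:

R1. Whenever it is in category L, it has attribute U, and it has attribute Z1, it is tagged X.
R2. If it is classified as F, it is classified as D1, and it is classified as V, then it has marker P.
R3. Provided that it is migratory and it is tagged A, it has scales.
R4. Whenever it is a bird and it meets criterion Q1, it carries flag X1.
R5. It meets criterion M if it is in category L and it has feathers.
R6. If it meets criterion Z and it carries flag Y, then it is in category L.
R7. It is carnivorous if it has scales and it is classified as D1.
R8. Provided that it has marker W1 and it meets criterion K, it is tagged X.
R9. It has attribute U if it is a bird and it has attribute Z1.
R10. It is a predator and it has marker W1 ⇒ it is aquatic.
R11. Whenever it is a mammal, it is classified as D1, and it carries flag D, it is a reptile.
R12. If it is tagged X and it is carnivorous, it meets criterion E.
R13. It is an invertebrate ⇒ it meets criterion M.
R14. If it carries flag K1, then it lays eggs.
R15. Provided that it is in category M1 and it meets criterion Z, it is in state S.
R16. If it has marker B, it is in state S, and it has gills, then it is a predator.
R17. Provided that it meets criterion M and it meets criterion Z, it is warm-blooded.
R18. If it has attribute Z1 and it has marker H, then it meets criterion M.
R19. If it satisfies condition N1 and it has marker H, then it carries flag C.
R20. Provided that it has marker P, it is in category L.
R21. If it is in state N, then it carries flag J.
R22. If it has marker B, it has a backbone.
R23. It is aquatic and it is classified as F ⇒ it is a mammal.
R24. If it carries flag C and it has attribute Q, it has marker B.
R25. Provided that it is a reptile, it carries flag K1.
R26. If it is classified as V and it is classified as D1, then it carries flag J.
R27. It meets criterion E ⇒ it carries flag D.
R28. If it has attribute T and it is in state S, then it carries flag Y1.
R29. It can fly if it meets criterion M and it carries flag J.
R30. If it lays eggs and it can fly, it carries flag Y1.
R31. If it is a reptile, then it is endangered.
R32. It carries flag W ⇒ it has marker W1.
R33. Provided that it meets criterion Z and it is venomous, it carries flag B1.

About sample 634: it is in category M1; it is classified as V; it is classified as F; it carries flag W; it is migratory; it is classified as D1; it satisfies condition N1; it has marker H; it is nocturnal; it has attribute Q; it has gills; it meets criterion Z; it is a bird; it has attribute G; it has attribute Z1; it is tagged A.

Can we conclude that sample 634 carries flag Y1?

By R2 (it is classified as F, it is classified as D1, it is classified as V): it has marker P.
By R3 (it is migratory, it is tagged A): it has scales.
By R7 (it has scales, it is classified as D1): it is carnivorous.
By R9 (it is a bird, it has attribute Z1): it has attribute U.
By R15 (it is in category M1, it meets criterion Z): it is in state S.
By R18 (it has attribute Z1, it has marker H): it meets criterion M.
By R19 (it satisfies condition N1, it has marker H): it carries flag C.
By R20 (it has marker P): it is in category L.
By R24 (it carries flag C, it has attribute Q): it has marker B.
By R26 (it is classified as V, it is classified as D1): it carries flag J.
By R29 (it meets criterion M, it carries flag J): it can fly.
By R32 (it carries flag W): it has marker W1.
By R1 (it is in category L, it has attribute U, it has attribute Z1): it is tagged X.
By R12 (it is tagged X, it is carnivorous): it meets criterion E.
By R16 (it has marker B, it is in state S, it has gills): it is a predator.
By R27 (it meets criterion E): it carries flag D.
By R10 (it is a predator, it has marker W1): it is aquatic.
By R23 (it is aquatic, it is classified as F): it is a mammal.
By R11 (it is a mammal, it is classified as D1, it carries flag D): it is a reptile.
By R25 (it is a reptile): it carries flag K1.
By R14 (it carries flag K1): it lays eggs.
By R30 (it lays eggs, it can fly): it carries flag Y1.

Yes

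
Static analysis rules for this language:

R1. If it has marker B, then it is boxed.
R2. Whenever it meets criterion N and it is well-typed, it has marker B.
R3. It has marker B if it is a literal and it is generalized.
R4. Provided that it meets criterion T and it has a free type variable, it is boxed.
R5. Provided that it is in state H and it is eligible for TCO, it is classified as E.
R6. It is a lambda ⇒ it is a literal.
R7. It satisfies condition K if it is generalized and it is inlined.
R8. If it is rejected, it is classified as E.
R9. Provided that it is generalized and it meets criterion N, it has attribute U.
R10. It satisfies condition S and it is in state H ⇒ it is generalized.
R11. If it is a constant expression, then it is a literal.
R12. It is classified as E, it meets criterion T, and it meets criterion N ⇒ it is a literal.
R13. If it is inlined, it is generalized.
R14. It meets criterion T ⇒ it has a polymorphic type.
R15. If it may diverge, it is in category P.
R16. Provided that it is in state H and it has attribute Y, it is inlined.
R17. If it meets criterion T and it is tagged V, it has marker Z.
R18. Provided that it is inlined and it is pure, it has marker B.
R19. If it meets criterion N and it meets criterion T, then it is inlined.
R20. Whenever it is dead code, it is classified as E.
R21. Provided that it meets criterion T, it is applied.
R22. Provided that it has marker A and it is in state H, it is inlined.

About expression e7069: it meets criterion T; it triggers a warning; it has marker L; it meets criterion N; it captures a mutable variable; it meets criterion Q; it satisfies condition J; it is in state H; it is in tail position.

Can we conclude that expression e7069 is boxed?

No

Forward chaining from the given facts derives: has a polymorphic type, is inlined, is applied, is generalized, satisfies condition K, has attribute U.
Rules concluding "it is boxed": R1 needs "it has marker B"; R4 needs "it has a free type variable" — none of these are established.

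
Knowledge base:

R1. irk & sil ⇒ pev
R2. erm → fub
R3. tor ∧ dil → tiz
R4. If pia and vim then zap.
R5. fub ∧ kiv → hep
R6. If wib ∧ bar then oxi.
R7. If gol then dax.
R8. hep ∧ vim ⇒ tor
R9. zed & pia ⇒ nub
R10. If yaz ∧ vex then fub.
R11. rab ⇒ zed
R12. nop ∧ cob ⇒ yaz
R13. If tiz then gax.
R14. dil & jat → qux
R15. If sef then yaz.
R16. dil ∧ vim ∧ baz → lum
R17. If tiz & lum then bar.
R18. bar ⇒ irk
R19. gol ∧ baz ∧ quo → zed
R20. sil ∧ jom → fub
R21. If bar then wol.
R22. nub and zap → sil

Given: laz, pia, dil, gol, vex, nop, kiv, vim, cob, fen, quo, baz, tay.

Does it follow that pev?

zap  (by R4: pia, vim)
yaz  (by R12: nop, cob)
lum  (by R16: dil, vim, baz)
zed  (by R19: gol, baz, quo)
nub  (by R9: zed, pia)
fub  (by R10: yaz, vex)
sil  (by R22: nub, zap)
hep  (by R5: fub, kiv)
tor  (by R8: hep, vim)
tiz  (by R3: tor, dil)
bar  (by R17: tiz, lum)
irk  (by R18: bar)
pev  (by R1: irk, sil)

Yes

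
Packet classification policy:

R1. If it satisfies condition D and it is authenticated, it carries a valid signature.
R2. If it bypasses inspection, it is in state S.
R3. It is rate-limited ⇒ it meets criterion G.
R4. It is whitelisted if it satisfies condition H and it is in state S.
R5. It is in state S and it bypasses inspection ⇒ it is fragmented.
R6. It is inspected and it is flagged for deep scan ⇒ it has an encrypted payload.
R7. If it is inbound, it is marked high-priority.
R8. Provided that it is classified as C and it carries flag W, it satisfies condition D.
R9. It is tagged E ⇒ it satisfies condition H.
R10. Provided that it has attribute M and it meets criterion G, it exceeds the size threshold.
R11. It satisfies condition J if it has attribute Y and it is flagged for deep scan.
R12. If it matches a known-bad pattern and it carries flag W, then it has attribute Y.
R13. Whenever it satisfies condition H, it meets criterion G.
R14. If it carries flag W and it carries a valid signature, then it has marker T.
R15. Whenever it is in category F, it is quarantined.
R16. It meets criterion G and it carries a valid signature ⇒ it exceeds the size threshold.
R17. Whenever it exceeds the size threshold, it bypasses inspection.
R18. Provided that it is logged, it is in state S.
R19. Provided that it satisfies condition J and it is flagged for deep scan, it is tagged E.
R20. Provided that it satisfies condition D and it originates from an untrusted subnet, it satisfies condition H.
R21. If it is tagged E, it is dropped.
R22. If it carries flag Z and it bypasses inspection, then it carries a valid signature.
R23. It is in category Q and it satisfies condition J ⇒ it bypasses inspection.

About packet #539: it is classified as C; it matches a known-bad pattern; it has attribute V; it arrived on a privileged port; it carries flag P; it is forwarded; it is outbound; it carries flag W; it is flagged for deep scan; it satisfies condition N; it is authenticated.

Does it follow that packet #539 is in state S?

Yes

By R8 (it is classified as C, it carries flag W): it satisfies condition D.
By R12 (it matches a known-bad pattern, it carries flag W): it has attribute Y.
By R1 (it satisfies condition D, it is authenticated): it carries a valid signature.
By R11 (it has attribute Y, it is flagged for deep scan): it satisfies condition J.
By R19 (it satisfies condition J, it is flagged for deep scan): it is tagged E.
By R9 (it is tagged E): it satisfies condition H.
By R13 (it satisfies condition H): it meets criterion G.
By R16 (it meets criterion G, it carries a valid signature): it exceeds the size threshold.
By R17 (it exceeds the size threshold): it bypasses inspection.
By R2 (it bypasses inspection): it is in state S.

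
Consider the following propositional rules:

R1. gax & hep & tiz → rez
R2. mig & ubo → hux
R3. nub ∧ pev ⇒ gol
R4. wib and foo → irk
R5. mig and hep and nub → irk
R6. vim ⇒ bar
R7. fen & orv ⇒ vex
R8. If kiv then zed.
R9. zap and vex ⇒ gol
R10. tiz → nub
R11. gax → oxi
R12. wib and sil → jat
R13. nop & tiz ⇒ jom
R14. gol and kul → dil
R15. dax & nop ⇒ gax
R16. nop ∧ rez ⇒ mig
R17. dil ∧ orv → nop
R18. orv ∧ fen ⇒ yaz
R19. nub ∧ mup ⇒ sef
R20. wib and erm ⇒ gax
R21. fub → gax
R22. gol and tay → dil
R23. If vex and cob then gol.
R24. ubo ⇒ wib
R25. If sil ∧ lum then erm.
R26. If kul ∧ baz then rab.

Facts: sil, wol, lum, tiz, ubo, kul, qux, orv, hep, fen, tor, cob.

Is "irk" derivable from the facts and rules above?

vex  (by R7: fen, orv)
nub  (by R10: tiz)
gol  (by R23: vex, cob)
wib  (by R24: ubo)
erm  (by R25: sil, lum)
dil  (by R14: gol, kul)
nop  (by R17: dil, orv)
gax  (by R20: wib, erm)
rez  (by R1: gax, hep, tiz)
mig  (by R16: nop, rez)
irk  (by R5: mig, hep, nub)

Yes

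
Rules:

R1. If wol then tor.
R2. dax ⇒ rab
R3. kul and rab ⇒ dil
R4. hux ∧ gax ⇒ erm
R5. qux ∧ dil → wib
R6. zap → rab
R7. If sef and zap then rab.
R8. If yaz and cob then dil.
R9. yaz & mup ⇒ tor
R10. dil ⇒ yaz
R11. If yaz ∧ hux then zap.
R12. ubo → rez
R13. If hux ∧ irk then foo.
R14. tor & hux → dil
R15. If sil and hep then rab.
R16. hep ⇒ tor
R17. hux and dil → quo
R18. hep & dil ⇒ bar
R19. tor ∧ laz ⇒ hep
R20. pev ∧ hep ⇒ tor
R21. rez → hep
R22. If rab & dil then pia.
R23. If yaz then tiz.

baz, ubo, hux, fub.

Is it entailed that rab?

Yes

rez  (by R12: ubo)
hep  (by R21: rez)
tor  (by R16: hep)
dil  (by R14: tor, hux)
yaz  (by R10: dil)
zap  (by R11: yaz, hux)
rab  (by R6: zap)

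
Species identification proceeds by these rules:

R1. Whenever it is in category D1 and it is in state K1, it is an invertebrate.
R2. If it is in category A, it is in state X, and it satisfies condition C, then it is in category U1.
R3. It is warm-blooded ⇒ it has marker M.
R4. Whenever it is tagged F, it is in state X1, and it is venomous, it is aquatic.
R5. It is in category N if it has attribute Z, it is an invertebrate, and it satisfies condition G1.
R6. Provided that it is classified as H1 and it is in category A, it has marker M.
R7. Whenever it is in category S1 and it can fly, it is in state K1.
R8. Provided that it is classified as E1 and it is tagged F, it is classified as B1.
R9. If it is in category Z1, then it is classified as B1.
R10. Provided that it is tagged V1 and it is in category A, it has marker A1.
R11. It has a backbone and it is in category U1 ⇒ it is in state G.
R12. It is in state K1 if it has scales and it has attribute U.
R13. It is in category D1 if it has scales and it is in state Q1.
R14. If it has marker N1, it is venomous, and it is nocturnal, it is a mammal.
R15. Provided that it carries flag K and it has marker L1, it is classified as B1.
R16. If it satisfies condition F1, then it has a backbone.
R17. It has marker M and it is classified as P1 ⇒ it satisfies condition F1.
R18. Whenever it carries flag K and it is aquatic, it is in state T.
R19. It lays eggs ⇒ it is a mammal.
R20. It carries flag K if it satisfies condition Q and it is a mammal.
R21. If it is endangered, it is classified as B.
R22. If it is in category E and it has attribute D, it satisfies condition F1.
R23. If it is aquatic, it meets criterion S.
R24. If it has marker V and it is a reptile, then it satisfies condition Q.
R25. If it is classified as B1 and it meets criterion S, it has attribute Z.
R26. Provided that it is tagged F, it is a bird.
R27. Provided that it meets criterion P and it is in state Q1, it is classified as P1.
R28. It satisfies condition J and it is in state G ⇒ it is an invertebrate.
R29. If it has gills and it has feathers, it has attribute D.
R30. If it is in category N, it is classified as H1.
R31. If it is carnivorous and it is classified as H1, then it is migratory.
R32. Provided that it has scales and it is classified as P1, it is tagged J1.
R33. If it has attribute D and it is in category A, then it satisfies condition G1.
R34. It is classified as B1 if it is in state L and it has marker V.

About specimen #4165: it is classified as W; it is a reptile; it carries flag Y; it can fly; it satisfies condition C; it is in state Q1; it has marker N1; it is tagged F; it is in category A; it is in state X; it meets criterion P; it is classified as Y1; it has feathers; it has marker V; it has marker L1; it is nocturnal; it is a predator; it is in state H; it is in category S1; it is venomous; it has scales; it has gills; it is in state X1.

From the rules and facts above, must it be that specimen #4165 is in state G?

By R2 (it is in category A, it is in state X, it satisfies condition C): it is in category U1.
By R4 (it is tagged F, it is in state X1, it is venomous): it is aquatic.
By R7 (it is in category S1, it can fly): it is in state K1.
By R13 (it has scales, it is in state Q1): it is in category D1.
By R14 (it has marker N1, it is venomous, it is nocturnal): it is a mammal.
By R23 (it is aquatic): it meets criterion S.
By R24 (it has marker V, it is a reptile): it satisfies condition Q.
By R27 (it meets criterion P, it is in state Q1): it is classified as P1.
By R29 (it has gills, it has feathers): it has attribute D.
By R33 (it has attribute D, it is in category A): it satisfies condition G1.
By R1 (it is in category D1, it is in state K1): it is an invertebrate.
By R20 (it satisfies condition Q, it is a mammal): it carries flag K.
By R15 (it carries flag K, it has marker L1): it is classified as B1.
By R25 (it is classified as B1, it meets criterion S): it has attribute Z.
By R5 (it has attribute Z, it is an invertebrate, it satisfies condition G1): it is in category N.
By R30 (it is in category N): it is classified as H1.
By R6 (it is classified as H1, it is in category A): it has marker M.
By R17 (it has marker M, it is classified as P1): it satisfies condition F1.
By R16 (it satisfies condition F1): it has a backbone.
By R11 (it has a backbone, it is in category U1): it is in state G.

Yes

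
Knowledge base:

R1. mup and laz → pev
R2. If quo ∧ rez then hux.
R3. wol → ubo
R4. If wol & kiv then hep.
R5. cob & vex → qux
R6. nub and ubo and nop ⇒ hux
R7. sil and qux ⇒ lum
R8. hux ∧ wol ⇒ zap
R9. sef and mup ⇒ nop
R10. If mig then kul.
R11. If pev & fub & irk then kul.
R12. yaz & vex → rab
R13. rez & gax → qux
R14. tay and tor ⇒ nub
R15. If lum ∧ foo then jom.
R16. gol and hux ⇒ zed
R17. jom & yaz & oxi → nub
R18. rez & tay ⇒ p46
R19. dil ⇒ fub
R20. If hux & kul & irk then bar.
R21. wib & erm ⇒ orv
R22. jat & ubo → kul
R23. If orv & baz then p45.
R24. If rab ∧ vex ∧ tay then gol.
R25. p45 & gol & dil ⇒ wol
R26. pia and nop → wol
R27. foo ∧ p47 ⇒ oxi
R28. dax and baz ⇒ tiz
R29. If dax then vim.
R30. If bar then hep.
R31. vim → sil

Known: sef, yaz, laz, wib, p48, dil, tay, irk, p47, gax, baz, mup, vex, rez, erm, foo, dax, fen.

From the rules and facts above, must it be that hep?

Yes

pev  (by R1: mup, laz)
nop  (by R9: sef, mup)
rab  (by R12: yaz, vex)
qux  (by R13: rez, gax)
fub  (by R19: dil)
orv  (by R21: wib, erm)
p45  (by R23: orv, baz)
gol  (by R24: rab, vex, tay)
wol  (by R25: p45, gol, dil)
oxi  (by R27: foo, p47)
vim  (by R29: dax)
sil  (by R31: vim)
ubo  (by R3: wol)
lum  (by R7: sil, qux)
kul  (by R11: pev, fub, irk)
jom  (by R15: lum, foo)
nub  (by R17: jom, yaz, oxi)
hux  (by R6: nub, ubo, nop)
bar  (by R20: hux, kul, irk)
hep  (by R30: bar)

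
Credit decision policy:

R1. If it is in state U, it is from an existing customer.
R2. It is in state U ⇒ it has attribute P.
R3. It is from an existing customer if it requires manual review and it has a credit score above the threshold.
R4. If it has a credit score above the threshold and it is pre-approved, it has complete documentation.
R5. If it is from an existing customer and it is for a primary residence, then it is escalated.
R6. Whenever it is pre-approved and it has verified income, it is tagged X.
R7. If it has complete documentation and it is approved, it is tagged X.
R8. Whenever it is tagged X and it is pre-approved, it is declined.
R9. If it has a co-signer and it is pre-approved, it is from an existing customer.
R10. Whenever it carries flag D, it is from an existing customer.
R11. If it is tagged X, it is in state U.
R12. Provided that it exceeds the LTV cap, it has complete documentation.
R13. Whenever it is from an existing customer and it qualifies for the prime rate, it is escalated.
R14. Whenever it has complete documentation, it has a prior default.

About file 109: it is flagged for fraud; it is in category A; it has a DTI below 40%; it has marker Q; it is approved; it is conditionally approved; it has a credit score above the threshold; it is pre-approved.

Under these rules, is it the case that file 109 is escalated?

No

Forward chaining from the given facts derives: has complete documentation, is tagged X, is declined, is in state U, has a prior default, is from an existing customer, has attribute P.
Rules concluding "it is escalated": R5 needs "it is for a primary residence"; R13 needs "it qualifies for the prime rate" — none of these are established.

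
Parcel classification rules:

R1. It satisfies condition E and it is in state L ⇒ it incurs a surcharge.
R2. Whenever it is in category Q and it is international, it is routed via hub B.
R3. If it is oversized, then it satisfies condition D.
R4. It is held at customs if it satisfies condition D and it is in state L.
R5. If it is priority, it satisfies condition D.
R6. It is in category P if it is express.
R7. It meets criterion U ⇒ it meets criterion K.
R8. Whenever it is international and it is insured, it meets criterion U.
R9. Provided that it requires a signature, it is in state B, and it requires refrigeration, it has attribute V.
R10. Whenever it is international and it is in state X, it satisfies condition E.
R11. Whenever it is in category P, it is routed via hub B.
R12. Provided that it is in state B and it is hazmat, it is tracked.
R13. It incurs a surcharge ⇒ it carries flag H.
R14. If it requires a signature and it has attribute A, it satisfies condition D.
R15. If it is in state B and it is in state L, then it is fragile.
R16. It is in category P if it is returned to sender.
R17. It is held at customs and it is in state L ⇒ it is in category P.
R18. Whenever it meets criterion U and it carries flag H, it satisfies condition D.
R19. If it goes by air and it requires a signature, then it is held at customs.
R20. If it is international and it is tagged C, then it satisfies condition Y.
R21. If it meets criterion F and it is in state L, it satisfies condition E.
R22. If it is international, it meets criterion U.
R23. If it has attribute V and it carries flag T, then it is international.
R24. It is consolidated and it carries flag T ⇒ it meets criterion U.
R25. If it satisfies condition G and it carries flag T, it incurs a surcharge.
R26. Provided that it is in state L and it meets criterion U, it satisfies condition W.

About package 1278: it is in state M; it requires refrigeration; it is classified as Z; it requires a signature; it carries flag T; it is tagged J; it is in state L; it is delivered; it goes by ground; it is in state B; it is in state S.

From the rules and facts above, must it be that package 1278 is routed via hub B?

Forward chaining from the given facts derives: has attribute V, is fragile, is international, meets criterion U, satisfies condition W, meets criterion K.
Rules concluding "it is routed via hub B": R2 needs "it is in category Q"; R11 needs "it is in category P" — none of these are established.

No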